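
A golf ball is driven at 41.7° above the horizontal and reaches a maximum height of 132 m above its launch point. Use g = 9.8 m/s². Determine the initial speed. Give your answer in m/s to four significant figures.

76.46 m/s

At the peak v_y = 0, so v_y0 = √(2gH) = √(2 × 9.80 × 132) = 50.86 m/s.
v_y0 = v₀ sin θ ⇒ v₀ = 50.86 / sin 41.7° = 76.46 m/s.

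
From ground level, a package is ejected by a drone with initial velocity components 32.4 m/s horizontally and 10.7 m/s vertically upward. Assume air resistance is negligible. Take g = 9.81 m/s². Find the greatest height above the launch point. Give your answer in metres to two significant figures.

At the apex v_y = 0, so H = v_y0²/(2g) = 10.70²/19.62 = 5.835 m.

5.8 m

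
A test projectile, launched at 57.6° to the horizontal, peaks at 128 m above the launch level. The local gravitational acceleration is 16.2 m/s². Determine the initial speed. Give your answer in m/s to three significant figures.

At the peak v_y = 0, so v_y0 = √(2gH) = √(2 × 16.2 × 128) = 64.40 m/s.
v_y0 = v₀ sin θ ⇒ v₀ = 64.40 / sin 57.6° = 76.27 m/s.

76.3 m/s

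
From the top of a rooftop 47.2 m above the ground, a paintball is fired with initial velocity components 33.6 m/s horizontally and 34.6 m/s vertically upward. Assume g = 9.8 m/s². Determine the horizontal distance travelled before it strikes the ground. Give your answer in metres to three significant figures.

Vertical motion (up positive, ground at y = 0): 4.900 t² − (34.60) t − 47.2 = 0, so t = (34.60 + √(34.60² + 2·9.80·47.2)) / 9.80 = (34.60 + 46.07) / 9.80 = 8.231 s.
Horizontal distance: R = vₓ t = 33.60 × 8.231 = 276.6 m.

277 m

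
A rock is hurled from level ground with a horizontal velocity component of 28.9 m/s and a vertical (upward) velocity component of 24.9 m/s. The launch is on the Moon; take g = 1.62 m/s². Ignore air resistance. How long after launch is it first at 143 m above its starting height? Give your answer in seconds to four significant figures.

Require v_y0 t − ½ g t² = 143, i.e. 0.8100 t² − 24.90 t + 143 = 0.
Quadratic formula: t = (24.90 ± √156.69) / 1.62 = (24.90 ± 12.52) / 1.62 → t = 7.643 s or 23.10 s.
The first (ascending) time is 7.643 s.

7.643 s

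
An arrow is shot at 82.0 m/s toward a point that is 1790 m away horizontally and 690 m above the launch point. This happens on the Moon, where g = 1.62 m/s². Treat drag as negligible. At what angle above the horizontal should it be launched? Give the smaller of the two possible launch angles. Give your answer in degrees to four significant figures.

35.36°

Trajectory: y = x tanθ − g x² (1 + tan²θ)/(2v₀²). With x = 1790, y = 690, v₀ = 82.0, g = 1.62:
386.0 tan²θ − 1790 tanθ + (1076) = 0.
tanθ = [1790 ± √(1790² − 4 × 386.0 × (1076))] / (2 × 386.0) = (1790 ± 1242) / 772.0, giving tanθ = 0.7097 or 3.928.
θ = 35.36° or 75.72°; the smaller is 35.36°.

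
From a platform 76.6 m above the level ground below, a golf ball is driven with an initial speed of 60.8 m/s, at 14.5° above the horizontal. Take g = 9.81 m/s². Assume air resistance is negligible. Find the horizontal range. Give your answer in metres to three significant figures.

vₓ = 60.80 cos 14.5° = 58.86 m/s; v_y0 = 60.80 sin 14.5° = 15.22 m/s.
The projectile lands when y = 76.6 + (15.22) t − ½·9.81·t² = 0. Positive root: t = (15.22 + √(15.22² + 2·9.81·76.6)) / 9.81 = (15.22 + 41.65) / 9.81 = 5.797 s.
Horizontal distance: R = vₓ t = 58.86 × 5.797 = 341.3 m.

341 m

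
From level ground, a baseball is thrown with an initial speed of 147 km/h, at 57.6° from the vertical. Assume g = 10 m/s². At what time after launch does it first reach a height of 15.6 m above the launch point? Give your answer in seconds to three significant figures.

Convert: 147 km/h = 147/3.6 = 40.83 m/s.
vₓ = 40.83 sin 57.6° = 34.48 m/s; v_y0 = 40.83 cos 57.6° = 21.88 m/s.
Require v_y0 t − ½ g t² = 15.6, i.e. 5.000 t² − 21.88 t + 15.6 = 0.
t = [21.88 ± √(21.88² − 2·10.0·15.6)] / 10.0 = (21.88 ± 12.91) / 10.0, so t = 0.8968 s or t = 3.479 s.
The first (ascending) time is 0.8968 s.

0.897 s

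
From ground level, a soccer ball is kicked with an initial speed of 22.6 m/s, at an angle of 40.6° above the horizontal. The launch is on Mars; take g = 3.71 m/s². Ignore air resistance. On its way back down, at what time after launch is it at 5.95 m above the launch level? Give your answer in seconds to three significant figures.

7.50 s

vₓ = 22.60 cos 40.6° = 17.16 m/s; v_y0 = 22.60 sin 40.6° = 14.71 m/s.
Require v_y0 t − ½ g t² = 5.95, i.e. 1.855 t² − 14.71 t + 5.95 = 0.
t = [14.71 ± √(14.71² − 2·3.71·5.95)] / 3.71 = (14.71 ± 13.12) / 3.71, so t = 0.4276 s or t = 7.501 s.
The descending-branch root is 7.501 s.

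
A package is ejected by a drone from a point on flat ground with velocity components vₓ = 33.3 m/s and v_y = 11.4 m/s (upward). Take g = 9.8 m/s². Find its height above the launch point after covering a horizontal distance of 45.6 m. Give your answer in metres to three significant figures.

6.42 m

x = vₓ t ⇒ t = 45.6/33.30 = 1.369 s.
Height: y = v_y0 t − ½ g t² = 11.40 × 1.369 − 4.900 × 1.369² = 15.61 − 9.188 = 6.422 m.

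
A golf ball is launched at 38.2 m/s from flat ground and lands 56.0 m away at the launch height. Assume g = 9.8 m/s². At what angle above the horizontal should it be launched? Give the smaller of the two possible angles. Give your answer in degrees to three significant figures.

11.0°

R = v₀² sin 2θ / g gives sin 2θ = gR/v₀² = 9.80·56.0/38.2² = 0.3761.
2θ = 22.09° or 180° − 22.09° = 157.9°, so θ = 11.05° or 78.95°.
The smaller angle is 11.05°.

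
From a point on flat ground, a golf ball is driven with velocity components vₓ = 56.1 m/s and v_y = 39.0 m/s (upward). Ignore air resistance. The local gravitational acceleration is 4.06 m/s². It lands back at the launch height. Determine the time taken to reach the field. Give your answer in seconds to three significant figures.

19.2 s

Landing at launch height ⇒ T = 2 v_y0 / g = 2 × 39.00 / 4.06 = 19.21 s.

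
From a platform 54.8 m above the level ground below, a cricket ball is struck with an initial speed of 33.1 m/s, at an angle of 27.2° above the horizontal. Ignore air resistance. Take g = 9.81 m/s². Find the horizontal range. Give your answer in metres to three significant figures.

154 m

vₓ = 33.10 cos 27.2° = 29.44 m/s; v_y0 = 33.10 sin 27.2° = 15.13 m/s.
The projectile lands when y = 54.8 + (15.13) t − ½·9.81·t² = 0. Positive root: t = (15.13 + √(15.13² + 2·9.81·54.8)) / 9.81 = (15.13 + 36.11) / 9.81 = 5.223 s.
Horizontal distance: R = vₓ t = 29.44 × 5.223 = 153.8 m.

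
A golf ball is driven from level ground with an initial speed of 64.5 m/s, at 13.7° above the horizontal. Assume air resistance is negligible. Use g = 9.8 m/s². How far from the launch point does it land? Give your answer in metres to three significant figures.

Resolve: vₓ = 64.50 cos 13.7° = 62.66 m/s and v_y0 = 64.50 sin 13.7° = 15.28 m/s.
Time aloft: T = 2 v_y0 / g = 2 × 15.28 / 9.80 = 3.118 s.
Horizontal distance R = vₓ T = 62.66 × 3.118 = 195.4 m.

195 m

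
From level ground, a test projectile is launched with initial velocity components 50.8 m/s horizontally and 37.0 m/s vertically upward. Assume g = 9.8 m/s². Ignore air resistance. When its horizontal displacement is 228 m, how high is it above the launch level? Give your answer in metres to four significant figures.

67.36 m

At x = 228 m, t = x/vₓ = 228/50.80 = 4.488 s.
Height: y = v_y0 t − ½ g t² = 37.00 × 4.488 − 4.900 × 4.488² = 166.1 − 98.70 = 67.36 m.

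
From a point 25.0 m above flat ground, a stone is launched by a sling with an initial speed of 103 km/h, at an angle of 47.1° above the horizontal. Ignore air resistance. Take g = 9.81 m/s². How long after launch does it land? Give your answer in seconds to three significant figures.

5.24 s

Convert: 103 km/h = 103/3.6 = 28.61 m/s.
Components: vₓ = 28.61 cos 47.1° = 19.48 m/s, v_y0 = 28.61 sin 47.1° = 20.96 m/s.
The projectile lands when y = 25.0 + (20.96) t − ½·9.81·t² = 0. Positive root: t = (20.96 + √(20.96² + 2·9.81·25.0)) / 9.81 = (20.96 + 30.49) / 9.81 = 5.245 s.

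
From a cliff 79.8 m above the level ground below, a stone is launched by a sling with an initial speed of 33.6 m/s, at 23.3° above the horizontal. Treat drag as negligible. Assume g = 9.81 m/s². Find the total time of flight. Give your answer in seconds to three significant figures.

5.61 s

Resolve: vₓ = 33.60 cos 23.3° = 30.86 m/s and v_y0 = 33.60 sin 23.3° = 13.29 m/s.
The projectile lands when y = 79.8 + (13.29) t − ½·9.81·t² = 0. Positive root: t = (13.29 + √(13.29² + 2·9.81·79.8)) / 9.81 = (13.29 + 41.74) / 9.81 = 5.610 s.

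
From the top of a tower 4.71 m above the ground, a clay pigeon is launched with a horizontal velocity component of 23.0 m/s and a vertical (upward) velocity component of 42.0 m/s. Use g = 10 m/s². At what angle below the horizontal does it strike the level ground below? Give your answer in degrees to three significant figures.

Vertical motion (up positive, ground at y = 0): 5.000 t² − (42.00) t − 4.71 = 0, so t = (42.00 + √(42.00² + 2·10.0·4.71)) / 10.0 = (42.00 + 43.11) / 10.0 = 8.511 s.
At impact: v_y = v_y0 − g t = −43.11 m/s; vₓ = 23.00 m/s.
Angle below horizontal: arctan(|v_y|/vₓ) = arctan(43.11/23.00) = 61.92°.

61.9°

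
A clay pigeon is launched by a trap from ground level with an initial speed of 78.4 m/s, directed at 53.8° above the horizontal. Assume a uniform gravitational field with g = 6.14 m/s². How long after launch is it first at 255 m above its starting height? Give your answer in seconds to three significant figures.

5.50 s

vₓ = 78.40 cos 53.8° = 46.30 m/s; v_y0 = 78.40 sin 53.8° = 63.27 m/s.
Height y(t) = 63.27 t − 3.070 t² = 255 gives 3.070 t² − 63.27 t + 255 = 0.
t = [63.27 ± √(63.27² − 2·6.14·255)] / 6.14 = (63.27 ± 29.52) / 6.14, so t = 5.497 s or t = 15.11 s.
The first (ascending) time is 5.497 s.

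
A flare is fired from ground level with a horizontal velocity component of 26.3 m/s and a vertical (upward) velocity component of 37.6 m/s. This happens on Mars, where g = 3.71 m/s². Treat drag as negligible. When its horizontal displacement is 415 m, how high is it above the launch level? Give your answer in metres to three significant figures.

Time to reach x = 415 m: t = x/vₓ = 415/26.30 = 15.78 s.
Height: y = v_y0 t − ½ g t² = 37.60 × 15.78 − 1.855 × 15.78² = 593.3 − 461.9 = 131.4 m.

131 m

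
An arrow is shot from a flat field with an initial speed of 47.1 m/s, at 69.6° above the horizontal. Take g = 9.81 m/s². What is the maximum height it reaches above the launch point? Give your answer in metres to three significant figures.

Horizontal component vₓ = 47.10 cos 69.6° = 16.42 m/s; vertical v_y0 = 47.10 sin 69.6° = 44.15 m/s.
Peak height H = v_y0² / (2g) = 1948.9 / 19.62 = 99.33 m.

99.3 m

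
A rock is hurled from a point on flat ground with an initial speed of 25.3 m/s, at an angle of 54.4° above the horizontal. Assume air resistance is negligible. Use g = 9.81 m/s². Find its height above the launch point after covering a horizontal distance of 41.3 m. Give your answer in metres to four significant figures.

19.12 m

vₓ = 25.30 cos 54.4° = 14.73 m/s; v_y0 = 25.30 sin 54.4° = 20.57 m/s.
x = vₓ t ⇒ t = 41.3/14.73 = 2.804 s.
Height: y = v_y0 t − ½ g t² = 20.57 × 2.804 − 4.905 × 2.804² = 57.69 − 38.57 = 19.12 m.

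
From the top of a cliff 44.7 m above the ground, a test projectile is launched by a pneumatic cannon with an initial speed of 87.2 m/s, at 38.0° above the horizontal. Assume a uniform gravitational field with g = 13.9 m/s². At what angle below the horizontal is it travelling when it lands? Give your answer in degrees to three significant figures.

Components: vₓ = 87.20 cos 38.0° = 68.71 m/s, v_y0 = 87.20 sin 38.0° = 53.69 m/s.
With up positive and y = 0 at the ground: y(t) = 44.7 + (53.69) t − 6.950 t². Setting y = 0 and taking the positive root: t = [53.69 + √(53.69² + 2·13.9·44.7)] / 13.9 = (53.69 + 64.22) / 13.9 = 8.483 s.
At impact: v_y = v_y0 − g t = −64.22 m/s; vₓ = 68.71 m/s.
Angle below horizontal: arctan(|v_y|/vₓ) = arctan(64.22/68.71) = 43.07°.

43.1°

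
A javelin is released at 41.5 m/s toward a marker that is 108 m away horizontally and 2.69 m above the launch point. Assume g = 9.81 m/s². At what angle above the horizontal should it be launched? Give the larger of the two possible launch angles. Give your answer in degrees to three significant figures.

70.8°

Trajectory: y = x tanθ − g x² (1 + tan²θ)/(2v₀²). With x = 108, y = 2.69, v₀ = 41.5, g = 9.81:
33.22 tan²θ − 108 tanθ + (35.91) = 0.
tanθ = [108 ± √(108² − 4 × 33.22 × (35.91))] / (2 × 33.22) = (108 ± 83.02) / 66.44, giving tanθ = 0.3760 or 2.875.
θ = 20.60° or 70.82°; the larger is 70.82°.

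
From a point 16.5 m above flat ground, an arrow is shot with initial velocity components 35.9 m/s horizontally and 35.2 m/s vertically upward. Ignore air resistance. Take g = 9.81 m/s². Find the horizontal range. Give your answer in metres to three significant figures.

With up positive and y = 0 at the ground: y(t) = 16.5 + (35.20) t − 4.905 t². Setting y = 0 and taking the positive root: t = [35.20 + √(35.20² + 2·9.81·16.5)] / 9.81 = (35.20 + 39.53) / 9.81 = 7.618 s.
Horizontal distance: R = vₓ t = 35.90 × 7.618 = 273.5 m.

273 m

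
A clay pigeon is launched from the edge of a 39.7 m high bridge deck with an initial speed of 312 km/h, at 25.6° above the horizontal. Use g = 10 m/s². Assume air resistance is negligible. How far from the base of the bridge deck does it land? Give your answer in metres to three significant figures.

Convert: 312 km/h = 312/3.6 = 86.67 m/s.
vₓ = 86.67 cos 25.6° = 78.16 m/s; v_y0 = 86.67 sin 25.6° = 37.45 m/s.
Vertical motion (up positive, ground at y = 0): 5.000 t² − (37.45) t − 39.7 = 0, so t = (37.45 + √(37.45² + 2·10.0·39.7)) / 10.0 = (37.45 + 46.86) / 10.0 = 8.431 s.
Horizontal distance: R = vₓ t = 78.16 × 8.431 = 659.0 m.

659 m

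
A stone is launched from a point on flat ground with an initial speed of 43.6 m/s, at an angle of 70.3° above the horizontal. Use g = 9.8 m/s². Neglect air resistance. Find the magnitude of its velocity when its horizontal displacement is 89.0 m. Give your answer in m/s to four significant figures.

23.47 m/s

Horizontal component vₓ = 43.60 cos 70.3° = 14.70 m/s; vertical v_y0 = 43.60 sin 70.3° = 41.05 m/s.
At x = 89.0 m, t = x/vₓ = 89.0/14.70 = 6.056 s.
Vertical velocity there: v_y = v_y0 − g t = 41.05 − 9.80 × 6.056 = −18.30 m/s.
Speed: √(vₓ² + v_y²) = √(14.70² + 18.30²) = 23.47 m/s.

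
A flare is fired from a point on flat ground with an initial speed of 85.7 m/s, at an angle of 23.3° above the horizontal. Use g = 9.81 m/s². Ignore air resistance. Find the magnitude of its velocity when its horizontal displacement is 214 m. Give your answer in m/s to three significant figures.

Horizontal component vₓ = 85.70 cos 23.3° = 78.71 m/s; vertical v_y0 = 85.70 sin 23.3° = 33.90 m/s.
x = vₓ t ⇒ t = 214/78.71 = 2.719 s.
Vertical velocity there: v_y = v_y0 − g t = 33.90 − 9.81 × 2.719 = 7.227 m/s.
Speed: √(vₓ² + v_y²) = √(78.71² + 7.227²) = 79.04 m/s.

79.0 m/s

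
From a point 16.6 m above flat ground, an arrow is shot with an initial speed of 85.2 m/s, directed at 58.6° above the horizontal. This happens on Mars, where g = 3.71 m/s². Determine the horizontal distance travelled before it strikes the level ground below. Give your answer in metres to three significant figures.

Horizontal component vₓ = 85.20 cos 58.6° = 44.39 m/s; vertical v_y0 = 85.20 sin 58.6° = 72.72 m/s.
The projectile lands when y = 16.6 + (72.72) t − ½·3.71·t² = 0. Positive root: t = (72.72 + √(72.72² + 2·3.71·16.6)) / 3.71 = (72.72 + 73.56) / 3.71 = 39.43 s.
Horizontal distance: R = vₓ t = 44.39 × 39.43 = 1750 m.

1750 m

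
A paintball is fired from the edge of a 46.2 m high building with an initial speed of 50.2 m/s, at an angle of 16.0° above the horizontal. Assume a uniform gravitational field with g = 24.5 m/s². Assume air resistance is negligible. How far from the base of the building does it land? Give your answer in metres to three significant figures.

125 m

Horizontal component vₓ = 50.20 cos 16.0° = 48.26 m/s; vertical v_y0 = 50.20 sin 16.0° = 13.84 m/s.
With up positive and y = 0 at the ground: y(t) = 46.2 + (13.84) t − 12.25 t². Setting y = 0 and taking the positive root: t = [13.84 + √(13.84² + 2·24.5·46.2)] / 24.5 = (13.84 + 49.55) / 24.5 = 2.587 s.
Horizontal distance: R = vₓ t = 48.26 × 2.587 = 124.8 m.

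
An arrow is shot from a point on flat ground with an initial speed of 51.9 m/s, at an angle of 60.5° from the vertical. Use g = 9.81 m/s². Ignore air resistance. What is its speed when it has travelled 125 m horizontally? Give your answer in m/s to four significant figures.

Horizontal component vₓ = 51.90 sin 60.5° = 45.17 m/s; vertical v_y0 = 51.90 cos 60.5° = 25.56 m/s.
Time to reach x = 125 m: t = x/vₓ = 125/45.17 = 2.767 s.
Vertical velocity there: v_y = v_y0 − g t = 25.56 − 9.81 × 2.767 = −1.590 m/s.
Speed: √(vₓ² + v_y²) = √(45.17² + 1.590²) = 45.20 m/s.

45.20 m/s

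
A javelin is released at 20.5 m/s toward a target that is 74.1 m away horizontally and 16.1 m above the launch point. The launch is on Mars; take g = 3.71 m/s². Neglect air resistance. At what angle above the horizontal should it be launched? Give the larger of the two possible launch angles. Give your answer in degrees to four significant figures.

66.94°

Trajectory: y = x tanθ − g x² (1 + tan²θ)/(2v₀²). With x = 74.1, y = 16.1, v₀ = 20.5, g = 3.71:
24.24 tan²θ − 74.1 tanθ + (40.34) = 0.
tanθ = [74.1 ± √(74.1² − 4 × 24.24 × (40.34))] / (2 × 24.24) = (74.1 ± 39.75) / 48.47, giving tanθ = 0.7086 or 2.349.
θ = 35.32° or 66.94°; the larger is 66.94°.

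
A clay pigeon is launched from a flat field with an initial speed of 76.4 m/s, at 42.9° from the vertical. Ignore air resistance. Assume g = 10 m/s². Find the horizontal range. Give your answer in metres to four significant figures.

582.1 m

vₓ = 76.40 sin 42.9° = 52.01 m/s; v_y0 = 76.40 cos 42.9° = 55.97 m/s.
Flight time T = 2 v_y0 / g = 11.19 s.
Range: R = vₓ T = 52.01 × 11.19 = 582.1 m.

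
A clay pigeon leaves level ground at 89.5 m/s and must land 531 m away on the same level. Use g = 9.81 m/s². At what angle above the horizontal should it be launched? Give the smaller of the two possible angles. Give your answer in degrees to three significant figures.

From R = (v₀²/g) sin 2θ: sin 2θ = 9.81 × 531 / 8010.2 = 0.6503.
2θ = 40.56° or 180° − 40.56° = 139.4°, so θ = 20.28° or 69.72°.
The smaller angle is 20.28°.

20.3°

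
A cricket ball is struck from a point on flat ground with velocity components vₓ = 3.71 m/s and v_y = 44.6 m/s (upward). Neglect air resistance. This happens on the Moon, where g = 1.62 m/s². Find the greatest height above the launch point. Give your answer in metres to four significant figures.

Peak height H = v_y0² / (2g) = 1989.2 / 3.240 = 613.9 m.

613.9 m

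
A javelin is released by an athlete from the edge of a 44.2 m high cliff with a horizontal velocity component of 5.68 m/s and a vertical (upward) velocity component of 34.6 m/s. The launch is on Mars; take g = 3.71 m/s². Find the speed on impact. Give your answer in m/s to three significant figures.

39.5 m/s

With up positive and y = 0 at the ground: y(t) = 44.2 + (34.60) t − 1.855 t². Setting y = 0 and taking the positive root: t = [34.60 + √(34.60² + 2·3.71·44.2)] / 3.71 = (34.60 + 39.05) / 3.71 = 19.85 s.
Vertical velocity at impact: v_y = v_y0 − g t = 34.60 − 3.71 × 19.85 = −39.05 m/s.
Speed: |v| = √(vₓ² + v_y²) = √(5.680² + 39.05²) = 39.46 m/s.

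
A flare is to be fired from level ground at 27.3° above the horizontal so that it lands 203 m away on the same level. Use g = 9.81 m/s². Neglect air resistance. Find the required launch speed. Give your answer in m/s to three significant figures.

From R = (v₀² / g) sin 2θ: v₀ = √(gR / sin 2θ).
v₀ = √(9.81 × 203 / sin 54.60°) = √(1991 / 0.8151) = √2443.1 = 49.43 m/s.

49.4 m/s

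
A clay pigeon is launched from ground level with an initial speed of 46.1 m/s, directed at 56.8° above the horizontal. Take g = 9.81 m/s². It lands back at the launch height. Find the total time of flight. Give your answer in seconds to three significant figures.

Resolve: vₓ = 46.10 cos 56.8° = 25.24 m/s and v_y0 = 46.10 sin 56.8° = 38.57 m/s.
It returns to y = 0 when t = 2 v_y0 / g = 2(38.57)/9.81 = 7.864 s.

7.86 s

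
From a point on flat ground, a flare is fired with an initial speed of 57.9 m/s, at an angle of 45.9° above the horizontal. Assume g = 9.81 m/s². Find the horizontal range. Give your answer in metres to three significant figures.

Resolve: vₓ = 57.90 cos 45.9° = 40.29 m/s and v_y0 = 57.90 sin 45.9° = 41.58 m/s.
Flight time T = 2 v_y0 / g = 8.477 s.
Horizontal distance R = vₓ T = 40.29 × 8.477 = 341.6 m.

342 m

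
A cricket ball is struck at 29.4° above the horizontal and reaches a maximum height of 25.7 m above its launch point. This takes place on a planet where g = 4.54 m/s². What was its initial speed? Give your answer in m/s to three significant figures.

31.1 m/s

At the peak v_y = 0, so v_y0 = √(2gH) = √(2 × 4.54 × 25.7) = 15.28 m/s.
v_y0 = v₀ sin θ ⇒ v₀ = 15.28 / sin 29.4° = 31.12 m/s.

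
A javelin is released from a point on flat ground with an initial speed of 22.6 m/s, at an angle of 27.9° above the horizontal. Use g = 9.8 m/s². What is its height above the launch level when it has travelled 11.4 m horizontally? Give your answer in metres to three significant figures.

4.44 m

Horizontal component vₓ = 22.60 cos 27.9° = 19.97 m/s; vertical v_y0 = 22.60 sin 27.9° = 10.58 m/s.
x = vₓ t ⇒ t = 11.4/19.97 = 0.5708 s.
Height: y = v_y0 t − ½ g t² = 10.58 × 0.5708 − 4.900 × 0.5708² = 6.036 − 1.596 = 4.440 m.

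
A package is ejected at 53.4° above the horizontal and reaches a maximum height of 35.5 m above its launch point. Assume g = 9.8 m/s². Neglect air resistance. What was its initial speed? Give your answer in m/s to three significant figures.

32.9 m/s

At the peak v_y = 0, so v_y0 = √(2gH) = √(2 × 9.80 × 35.5) = 26.38 m/s.
v_y0 = v₀ sin θ ⇒ v₀ = 26.38 / sin 53.4° = 32.86 m/s.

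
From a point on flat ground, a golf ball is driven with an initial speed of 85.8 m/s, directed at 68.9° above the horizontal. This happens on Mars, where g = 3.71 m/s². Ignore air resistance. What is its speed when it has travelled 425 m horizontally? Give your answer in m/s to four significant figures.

Horizontal component vₓ = 85.80 cos 68.9° = 30.89 m/s; vertical v_y0 = 85.80 sin 68.9° = 80.05 m/s.
At x = 425 m, t = x/vₓ = 425/30.89 = 13.76 s.
Vertical velocity there: v_y = v_y0 − g t = 80.05 − 3.71 × 13.76 = 29.00 m/s.
Speed: √(vₓ² + v_y²) = √(30.89² + 29.00²) = 42.37 m/s.

42.37 m/s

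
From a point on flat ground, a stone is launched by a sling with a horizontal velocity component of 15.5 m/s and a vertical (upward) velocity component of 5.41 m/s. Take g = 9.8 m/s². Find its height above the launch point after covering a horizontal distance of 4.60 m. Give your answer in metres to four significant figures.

1.174 m

At x = 4.60 m, t = x/vₓ = 4.60/15.50 = 0.2968 s.
Height: y = v_y0 t − ½ g t² = 5.410 × 0.2968 − 4.900 × 0.2968² = 1.606 − 0.4316 = 1.174 m.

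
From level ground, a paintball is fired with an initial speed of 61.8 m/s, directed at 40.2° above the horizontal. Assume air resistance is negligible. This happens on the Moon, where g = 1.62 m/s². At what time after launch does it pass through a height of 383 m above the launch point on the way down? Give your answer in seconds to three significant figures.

36.2 s

vₓ = 61.80 cos 40.2° = 47.20 m/s; v_y0 = 61.80 sin 40.2° = 39.89 m/s.
Set y = v_y0 t − ½ g t² = 383: 0.8100 t² − 39.89 t + 383 = 0.
Quadratic formula: t = (39.89 ± √350.24) / 1.62 = (39.89 ± 18.71) / 1.62 → t = 13.07 s or 36.18 s.
The descending-branch root is 36.18 s.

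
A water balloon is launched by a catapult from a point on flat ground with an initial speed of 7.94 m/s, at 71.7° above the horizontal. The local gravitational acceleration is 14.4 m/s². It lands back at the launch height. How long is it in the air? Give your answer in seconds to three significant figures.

vₓ = 7.940 cos 71.7° = 2.493 m/s; v_y0 = 7.940 sin 71.7° = 7.538 m/s.
Time of flight on level ground: T = 2 v_y0 / g = 2 × 7.538 / 14.4 = 1.047 s.

1.05 s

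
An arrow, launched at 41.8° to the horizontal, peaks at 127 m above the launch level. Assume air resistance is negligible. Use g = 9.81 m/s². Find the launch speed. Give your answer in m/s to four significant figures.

74.89 m/s

At the peak v_y = 0, so v_y0 = √(2gH) = √(2 × 9.81 × 127) = 49.92 m/s.
v_y0 = v₀ sin θ ⇒ v₀ = 49.92 / sin 41.8° = 74.89 m/s.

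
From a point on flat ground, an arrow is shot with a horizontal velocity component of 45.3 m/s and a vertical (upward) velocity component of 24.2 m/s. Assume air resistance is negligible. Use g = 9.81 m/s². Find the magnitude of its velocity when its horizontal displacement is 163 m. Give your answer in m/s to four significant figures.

46.64 m/s

x = vₓ t ⇒ t = 163/45.30 = 3.598 s.
Vertical velocity there: v_y = v_y0 − g t = 24.20 − 9.81 × 3.598 = −11.10 m/s.
Speed: √(vₓ² + v_y²) = √(45.30² + 11.10²) = 46.64 m/s.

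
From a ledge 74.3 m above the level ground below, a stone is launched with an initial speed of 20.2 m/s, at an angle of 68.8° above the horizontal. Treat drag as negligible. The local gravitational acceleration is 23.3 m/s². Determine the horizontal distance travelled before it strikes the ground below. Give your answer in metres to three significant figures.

vₓ = 20.20 cos 68.8° = 7.305 m/s; v_y0 = 20.20 sin 68.8° = 18.83 m/s.
With up positive and y = 0 at the ground: y(t) = 74.3 + (18.83) t − 11.65 t². Setting y = 0 and taking the positive root: t = [18.83 + √(18.83² + 2·23.3·74.3)] / 23.3 = (18.83 + 61.78) / 23.3 = 3.460 s.
Horizontal distance: R = vₓ t = 7.305 × 3.460 = 25.27 m.

25.3 m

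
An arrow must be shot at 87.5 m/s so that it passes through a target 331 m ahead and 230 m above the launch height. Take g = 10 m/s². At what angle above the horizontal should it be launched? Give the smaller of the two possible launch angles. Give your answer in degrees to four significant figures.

51.28°

Trajectory: y = x tanθ − g x² (1 + tan²θ)/(2v₀²). With x = 331, y = 230, v₀ = 87.5, g = 10.0:
71.55 tan²θ − 331 tanθ + (301.6) = 0.
tanθ = [331 ± √(331² − 4 × 71.55 × (301.6))] / (2 × 71.55) = (331 ± 152.5) / 143.1, giving tanθ = 1.247 or 3.379.
θ = 51.28° or 73.51°; the smaller is 51.28°.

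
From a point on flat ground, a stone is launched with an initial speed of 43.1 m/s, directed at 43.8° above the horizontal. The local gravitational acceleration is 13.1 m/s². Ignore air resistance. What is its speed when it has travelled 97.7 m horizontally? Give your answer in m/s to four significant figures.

vₓ = 43.10 cos 43.8° = 31.11 m/s; v_y0 = 43.10 sin 43.8° = 29.83 m/s.
At x = 97.7 m, t = x/vₓ = 97.7/31.11 = 3.141 s.
Vertical velocity there: v_y = v_y0 − g t = 29.83 − 13.1 × 3.141 = −11.31 m/s.
Speed: √(vₓ² + v_y²) = √(31.11² + 11.31²) = 33.10 m/s.

33.10 m/s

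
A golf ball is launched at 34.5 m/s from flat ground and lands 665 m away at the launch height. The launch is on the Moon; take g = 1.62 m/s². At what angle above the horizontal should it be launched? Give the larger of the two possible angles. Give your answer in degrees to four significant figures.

57.58°

R = v₀² sin 2θ / g gives sin 2θ = gR/v₀² = 1.62·665/34.5² = 0.9051.
2θ = 64.84° or 180° − 64.84° = 115.2°, so θ = 32.42° or 57.58°.
The larger angle is 57.58°.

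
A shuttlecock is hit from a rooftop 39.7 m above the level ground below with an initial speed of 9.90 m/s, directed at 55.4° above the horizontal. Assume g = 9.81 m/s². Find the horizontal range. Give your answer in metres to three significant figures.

vₓ = 9.900 cos 55.4° = 5.622 m/s; v_y0 = 9.900 sin 55.4° = 8.149 m/s.
Vertical motion (up positive, ground at y = 0): 4.905 t² − (8.149) t − 39.7 = 0, so t = (8.149 + √(8.149² + 2·9.81·39.7)) / 9.81 = (8.149 + 29.07) / 9.81 = 3.794 s.
Horizontal distance: R = vₓ t = 5.622 × 3.794 = 21.33 m.

21.3 m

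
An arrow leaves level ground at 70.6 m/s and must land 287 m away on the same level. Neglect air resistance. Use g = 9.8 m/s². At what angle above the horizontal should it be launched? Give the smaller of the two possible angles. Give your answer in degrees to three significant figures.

R = v₀² sin 2θ / g gives sin 2θ = gR/v₀² = 9.80·287/70.6² = 0.5643.
2θ = 34.35° or 180° − 34.35° = 145.6°, so θ = 17.18° or 72.82°.
The smaller angle is 17.18°.

17.2°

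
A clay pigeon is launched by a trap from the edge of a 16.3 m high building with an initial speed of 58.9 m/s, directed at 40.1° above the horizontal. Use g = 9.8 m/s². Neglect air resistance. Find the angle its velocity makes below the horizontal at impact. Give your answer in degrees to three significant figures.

Resolve: vₓ = 58.90 cos 40.1° = 45.05 m/s and v_y0 = 58.90 sin 40.1° = 37.94 m/s.
With up positive and y = 0 at the ground: y(t) = 16.3 + (37.94) t − 4.900 t². Setting y = 0 and taking the positive root: t = [37.94 + √(37.94² + 2·9.80·16.3)] / 9.80 = (37.94 + 41.94) / 9.80 = 8.151 s.
At impact: v_y = v_y0 − g t = −41.94 m/s; vₓ = 45.05 m/s.
Angle below horizontal: arctan(|v_y|/vₓ) = arctan(41.94/45.05) = 42.95°.

42.9°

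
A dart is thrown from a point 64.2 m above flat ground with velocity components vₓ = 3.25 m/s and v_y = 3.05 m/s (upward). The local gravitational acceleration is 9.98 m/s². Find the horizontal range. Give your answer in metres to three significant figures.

12.7 m

The projectile lands when y = 64.2 + (3.050) t − ½·9.98·t² = 0. Positive root: t = (3.050 + √(3.050² + 2·9.98·64.2)) / 9.98 = (3.050 + 35.93) / 9.98 = 3.905 s.
Horizontal distance: R = vₓ t = 3.250 × 3.905 = 12.69 m.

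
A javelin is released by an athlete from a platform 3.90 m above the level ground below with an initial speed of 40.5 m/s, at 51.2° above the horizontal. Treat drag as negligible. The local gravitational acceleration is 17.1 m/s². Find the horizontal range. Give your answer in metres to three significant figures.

96.7 m

vₓ = 40.50 cos 51.2° = 25.38 m/s; v_y0 = 40.50 sin 51.2° = 31.56 m/s.
Vertical motion (up positive, ground at y = 0): 8.550 t² − (31.56) t − 3.90 = 0, so t = (31.56 + √(31.56² + 2·17.1·3.90)) / 17.1 = (31.56 + 33.61) / 17.1 = 3.811 s.
Horizontal distance: R = vₓ t = 25.38 × 3.811 = 96.72 m.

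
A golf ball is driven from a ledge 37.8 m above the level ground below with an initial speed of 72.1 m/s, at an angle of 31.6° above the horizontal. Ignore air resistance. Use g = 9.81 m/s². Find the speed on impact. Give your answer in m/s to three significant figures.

Horizontal component vₓ = 72.10 cos 31.6° = 61.41 m/s; vertical v_y0 = 72.10 sin 31.6° = 37.78 m/s.
With up positive and y = 0 at the ground: y(t) = 37.8 + (37.78) t − 4.905 t². Setting y = 0 and taking the positive root: t = [37.78 + √(37.78² + 2·9.81·37.8)] / 9.81 = (37.78 + 46.57) / 9.81 = 8.598 s.
Vertical velocity at impact: v_y = v_y0 − g t = 37.78 − 9.81 × 8.598 = −46.57 m/s.
Speed: |v| = √(vₓ² + v_y²) = √(61.41² + 46.57²) = 77.07 m/s.

77.1 m/s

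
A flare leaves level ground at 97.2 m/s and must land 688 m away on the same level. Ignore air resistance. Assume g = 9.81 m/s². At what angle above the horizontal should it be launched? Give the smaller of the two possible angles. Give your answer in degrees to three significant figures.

22.8°

Level-ground range R = v₀² sin(2θ)/g ⇒ sin(2θ) = gR/v₀² = 9.81 × 688 / 97.2² = 0.7144.
2θ = 45.59° or 180° − 45.59° = 134.4°, so θ = 22.80° or 67.20°.
The smaller angle is 22.80°.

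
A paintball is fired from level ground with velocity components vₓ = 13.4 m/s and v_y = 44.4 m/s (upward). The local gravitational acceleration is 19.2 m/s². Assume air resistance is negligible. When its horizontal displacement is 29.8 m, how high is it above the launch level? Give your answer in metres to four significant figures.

Time to reach x = 29.8 m: t = x/vₓ = 29.8/13.40 = 2.224 s.
Height: y = v_y0 t − ½ g t² = 44.40 × 2.224 − 9.600 × 2.224² = 98.74 − 47.48 = 51.26 m.

51.26 m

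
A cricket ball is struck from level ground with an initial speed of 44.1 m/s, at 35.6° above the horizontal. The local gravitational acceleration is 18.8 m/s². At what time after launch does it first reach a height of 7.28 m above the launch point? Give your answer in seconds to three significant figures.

Resolve: vₓ = 44.10 cos 35.6° = 35.86 m/s and v_y0 = 44.10 sin 35.6° = 25.67 m/s.
Set y = v_y0 t − ½ g t² = 7.28: 9.400 t² − 25.67 t + 7.28 = 0.
Quadratic formula: t = (25.67 ± √385.30) / 18.8 = (25.67 ± 19.63) / 18.8 → t = 0.3214 s or 2.410 s.
The first (ascending) time is 0.3214 s.

0.321 s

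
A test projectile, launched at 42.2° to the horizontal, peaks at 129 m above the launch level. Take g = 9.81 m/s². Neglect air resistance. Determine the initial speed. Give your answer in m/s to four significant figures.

At the peak v_y = 0, so v_y0 = √(2gH) = √(2 × 9.81 × 129) = 50.31 m/s.
v_y0 = v₀ sin θ ⇒ v₀ = 50.31 / sin 42.2° = 74.90 m/s.

74.90 m/s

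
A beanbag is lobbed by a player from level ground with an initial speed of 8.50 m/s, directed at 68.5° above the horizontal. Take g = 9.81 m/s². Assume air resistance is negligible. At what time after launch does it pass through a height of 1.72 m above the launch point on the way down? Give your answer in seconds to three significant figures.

1.35 s

Horizontal component vₓ = 8.500 cos 68.5° = 3.115 m/s; vertical v_y0 = 8.500 sin 68.5° = 7.909 m/s.
Require v_y0 t − ½ g t² = 1.72, i.e. 4.905 t² − 7.909 t + 1.72 = 0.
Quadratic formula: t = (7.909 ± √28.799) / 9.81 = (7.909 ± 5.366) / 9.81 → t = 0.2591 s or 1.353 s.
The descending-branch root is 1.353 s.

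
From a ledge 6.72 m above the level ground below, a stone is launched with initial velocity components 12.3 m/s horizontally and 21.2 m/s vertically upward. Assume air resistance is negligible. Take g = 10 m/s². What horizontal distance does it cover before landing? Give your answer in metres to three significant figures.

55.8 m

Vertical motion (up positive, ground at y = 0): 5.000 t² − (21.20) t − 6.72 = 0, so t = (21.20 + √(21.20² + 2·10.0·6.72)) / 10.0 = (21.20 + 24.16) / 10.0 = 4.536 s.
Horizontal distance: R = vₓ t = 12.30 × 4.536 = 55.80 m.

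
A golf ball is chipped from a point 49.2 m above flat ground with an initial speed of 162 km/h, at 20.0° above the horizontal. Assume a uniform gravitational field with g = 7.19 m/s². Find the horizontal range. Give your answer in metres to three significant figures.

Convert: 162 km/h = 162/3.6 = 45.00 m/s.
vₓ = 45.00 cos 20.0° = 42.29 m/s; v_y0 = 45.00 sin 20.0° = 15.39 m/s.
Vertical motion (up positive, ground at y = 0): 3.595 t² − (15.39) t − 49.2 = 0, so t = (15.39 + √(15.39² + 2·7.19·49.2)) / 7.19 = (15.39 + 30.73) / 7.19 = 6.415 s.
Horizontal distance: R = vₓ t = 42.29 × 6.415 = 271.3 m.

271 m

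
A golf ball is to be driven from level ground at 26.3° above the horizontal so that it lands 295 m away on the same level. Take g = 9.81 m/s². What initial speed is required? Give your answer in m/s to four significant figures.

60.36 m/s

Level-ground range: R = v₀² sin(2θ)/g, so v₀ = √(gR / sin 2θ).
v₀ = √(9.81 × 295 / sin 52.60°) = √(2894 / 0.7944) = √3642.9 = 60.36 m/s.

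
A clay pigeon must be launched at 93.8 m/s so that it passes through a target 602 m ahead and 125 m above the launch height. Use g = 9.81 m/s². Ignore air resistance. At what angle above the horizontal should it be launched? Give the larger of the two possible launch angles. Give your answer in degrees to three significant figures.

Trajectory: y = x tanθ − g x² (1 + tan²θ)/(2v₀²). With x = 602, y = 125, v₀ = 93.8, g = 9.81:
202.0 tan²θ − 602 tanθ + (327.0) = 0.
tanθ = [602 ± √(602² − 4 × 202.0 × (327.0))] / (2 × 202.0) = (602 ± 313.2) / 404.1, giving tanθ = 0.7146 or 2.265.
θ = 35.55° or 66.18°; the larger is 66.18°.

66.2°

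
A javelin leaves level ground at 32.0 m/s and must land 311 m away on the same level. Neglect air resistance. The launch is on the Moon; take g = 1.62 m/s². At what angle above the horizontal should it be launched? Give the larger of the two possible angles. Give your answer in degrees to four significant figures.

From R = (v₀²/g) sin 2θ: sin 2θ = 1.62 × 311 / 1024.0 = 0.4920.
2θ = 29.47° or 180° − 29.47° = 150.5°, so θ = 14.74° or 75.26°.
The larger angle is 75.26°.

75.26°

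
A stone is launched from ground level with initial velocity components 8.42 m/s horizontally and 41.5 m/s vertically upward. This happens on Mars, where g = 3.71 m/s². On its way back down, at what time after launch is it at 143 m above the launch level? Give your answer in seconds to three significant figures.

Set y = v_y0 t − ½ g t² = 143: 1.855 t² − 41.50 t + 143 = 0.
Quadratic formula: t = (41.50 ± √661.19) / 3.71 = (41.50 ± 25.71) / 3.71 → t = 4.255 s or 18.12 s.
The descending-branch root is 18.12 s.

18.1 s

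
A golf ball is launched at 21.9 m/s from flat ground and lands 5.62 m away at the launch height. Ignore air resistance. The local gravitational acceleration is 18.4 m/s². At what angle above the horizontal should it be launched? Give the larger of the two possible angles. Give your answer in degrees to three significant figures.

83.8°

From R = (v₀²/g) sin 2θ: sin 2θ = 18.4 × 5.62 / 479.61 = 0.2156.
2θ = 12.45° or 180° − 12.45° = 167.5°, so θ = 6.226° or 83.77°.
The larger angle is 83.77°.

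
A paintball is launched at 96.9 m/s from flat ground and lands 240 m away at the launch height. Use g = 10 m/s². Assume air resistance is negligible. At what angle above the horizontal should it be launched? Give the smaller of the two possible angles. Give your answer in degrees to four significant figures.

R = v₀² sin 2θ / g gives sin 2θ = gR/v₀² = 10.0·240/96.9² = 0.2556.
2θ = 14.81° or 180° − 14.81° = 165.2°, so θ = 7.405° or 82.60°.
The smaller angle is 7.405°.

7.405°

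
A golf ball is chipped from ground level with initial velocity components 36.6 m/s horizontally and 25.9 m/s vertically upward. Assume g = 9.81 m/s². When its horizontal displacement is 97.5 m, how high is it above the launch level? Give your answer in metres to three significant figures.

At x = 97.5 m, t = x/vₓ = 97.5/36.60 = 2.664 s.
Height: y = v_y0 t − ½ g t² = 25.90 × 2.664 − 4.905 × 2.664² = 69.00 − 34.81 = 34.19 m.

34.2 m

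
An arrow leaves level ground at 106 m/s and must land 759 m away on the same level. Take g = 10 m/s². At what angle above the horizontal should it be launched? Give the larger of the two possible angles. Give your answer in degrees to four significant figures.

68.75°

From R = (v₀²/g) sin 2θ: sin 2θ = 10.0 × 759 / 11236 = 0.6755.
2θ = 42.49° or 180° − 42.49° = 137.5°, so θ = 21.25° or 68.75°.
The larger angle is 68.75°.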